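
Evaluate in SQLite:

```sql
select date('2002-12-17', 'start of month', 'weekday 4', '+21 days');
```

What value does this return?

`start of month` rewinds 2002-12-17 to 2002-12-01.
`weekday 4` advances to the next Thursday; 2002-12-01 is a Sunday, so it moves forward to 2002-12-05.
Advancing 21 more days within December lands on 2002-12-26.

2002-12-26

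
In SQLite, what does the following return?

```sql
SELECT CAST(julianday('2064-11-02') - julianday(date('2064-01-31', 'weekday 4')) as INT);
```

276

`weekday 4` advances to the next Thursday; 2064-01-31 is already a Thursday, so it stays at 2064-01-31.
0 days remain in January 2064 after the 31st (31 − 31).
Full months from February 2064 through October 2064 contribute their day counts.
Then 2 days into November 2064.
Total: 0 + 29 + 31 + 30 + 31 + 30 + 31 + 31 + 30 + 31 + 2 = 276.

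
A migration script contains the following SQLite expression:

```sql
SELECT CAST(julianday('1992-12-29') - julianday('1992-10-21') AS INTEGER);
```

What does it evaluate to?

69

10 days remain in October 1992 after the 21st (31 − 21).
November 1992: 30 days.
Then 29 days into December 1992.
Total: 10 + 30 + 29 = 69.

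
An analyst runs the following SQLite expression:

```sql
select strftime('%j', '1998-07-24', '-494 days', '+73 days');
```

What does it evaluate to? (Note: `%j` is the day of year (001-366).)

149

First apply '-494 days', '+73 days': 1998-07-24 → 1997-05-29.
Day-of-year for 1997-05-29: days since 1997-01-01 inclusive = 149, zero-padded to 149.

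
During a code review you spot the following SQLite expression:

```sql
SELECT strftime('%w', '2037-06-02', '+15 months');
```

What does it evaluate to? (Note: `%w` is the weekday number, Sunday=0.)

4

First apply '+15 months': 2037-06-02 → 2038-09-02.
2038-09-02 is a Thursday; with Sunday=0 that is 4.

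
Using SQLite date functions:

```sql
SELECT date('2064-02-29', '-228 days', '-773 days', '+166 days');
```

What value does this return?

Applying '-228 days' to 2064-02-29: counting 228 days back gives 2063-07-16.
Applying '-773 days' to 2063-07-16: counting 773 days back gives 2061-06-03.
Applying '+166 days' to 2061-06-03: counting 166 days forward gives 2061-11-16.

2061-11-16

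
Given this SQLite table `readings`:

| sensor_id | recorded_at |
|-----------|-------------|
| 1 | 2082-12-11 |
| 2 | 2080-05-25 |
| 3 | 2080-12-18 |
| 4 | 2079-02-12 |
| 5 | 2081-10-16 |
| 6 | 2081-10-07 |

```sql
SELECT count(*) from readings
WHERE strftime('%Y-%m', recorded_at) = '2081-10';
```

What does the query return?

2

Rows with year-month 2081-10: 2081-10-16, 2081-10-07 → 2.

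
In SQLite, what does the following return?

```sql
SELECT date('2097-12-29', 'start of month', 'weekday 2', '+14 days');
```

2097-12-17

`start of month` rewinds 2097-12-29 to 2097-12-01.
`weekday 2` advances to the next Tuesday; 2097-12-01 is a Sunday, so it moves forward to 2097-12-03.
Advancing 14 more days within December lands on 2097-12-17.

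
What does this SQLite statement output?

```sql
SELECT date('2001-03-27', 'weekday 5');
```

2001-03-30

`weekday 5` advances to the next Friday; 2001-03-27 is a Tuesday, so it moves forward to 2001-03-30.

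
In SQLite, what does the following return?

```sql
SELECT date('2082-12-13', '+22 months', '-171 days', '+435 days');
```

Adding +22 months to 2082-12-13 gives 2084-10-13.
Applying '-171 days' to 2084-10-13: counting 171 days back gives 2084-04-25.
Applying '+435 days' to 2084-04-25: counting 435 days forward gives 2085-07-04.

2085-07-04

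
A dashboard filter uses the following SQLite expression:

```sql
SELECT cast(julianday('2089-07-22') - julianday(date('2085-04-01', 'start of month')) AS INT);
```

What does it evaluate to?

`start of month` rewinds 2085-04-01 to 2085-04-01.
29 days remain in April 2085 after the 1st (30 − 1).
Full months from May 2085 through June 2089 contribute their day counts.
Then 22 days into July 2089.
Total: 29 + 31 + 30 + 31 + 31 + 30 + 31 + 30 + 31 + 31 + 28 + 31 + 30 + 31 + 30 + 31 + 31 + 30 + 31 + 30 + 31 + 31 + 28 + 31 + 30 + 31 + 30 + 31 + 31 + 30 + 31 + 30 + 31 + 31 + 29 + 31 + 30 + 31 + 30 + 31 + 31 + 30 + 31 + 30 + 31 + 31 + 28 + 31 + 30 + 31 + 30 + 22 = 1573.

1573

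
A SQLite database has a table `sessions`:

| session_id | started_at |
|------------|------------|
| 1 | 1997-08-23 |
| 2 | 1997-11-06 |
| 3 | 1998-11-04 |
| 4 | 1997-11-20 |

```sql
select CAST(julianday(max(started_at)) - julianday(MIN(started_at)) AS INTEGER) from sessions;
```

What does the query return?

MIN = 1997-08-23, MAX = 1998-11-04.
8 days remain in August 1997 after the 23rd (31 − 23).
Full months from September 1997 through October 1998 contribute their day counts.
Then 4 days into November 1998.
Total: 8 + 30 + 31 + 30 + 31 + 31 + 28 + 31 + 30 + 31 + 30 + 31 + 31 + 30 + 31 + 4 = 438.

438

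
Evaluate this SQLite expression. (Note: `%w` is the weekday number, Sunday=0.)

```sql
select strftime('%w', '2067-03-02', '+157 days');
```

First apply '+157 days': 2067-03-02 → 2067-08-06.
2067-08-06 is a Saturday; with Sunday=0 that is 6.

6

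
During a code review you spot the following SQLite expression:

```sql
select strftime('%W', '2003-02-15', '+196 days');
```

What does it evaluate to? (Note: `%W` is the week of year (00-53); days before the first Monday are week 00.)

First apply '+196 days': 2003-02-15 → 2003-08-30.
2003-08-30 is a Saturday. SQLite's %W counts Mondays since the year started; the result is 34.

34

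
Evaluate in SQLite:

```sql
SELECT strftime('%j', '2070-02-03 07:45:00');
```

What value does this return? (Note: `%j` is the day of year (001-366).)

034

Day-of-year for 2070-02-03: days since 2070-01-01 inclusive = 34, zero-padded to 034.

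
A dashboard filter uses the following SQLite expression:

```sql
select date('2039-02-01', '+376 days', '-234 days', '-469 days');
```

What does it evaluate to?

2038-03-11

Applying '+376 days' to 2039-02-01: counting 376 days forward gives 2040-02-12.
Applying '-234 days' to 2040-02-12: counting 234 days back gives 2039-06-23.
Applying '-469 days' to 2039-06-23: counting 469 days back gives 2038-03-11.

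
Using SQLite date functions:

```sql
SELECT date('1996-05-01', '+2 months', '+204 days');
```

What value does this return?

Adding +2 months to 1996-05-01 gives 1996-07-01.
Applying '+204 days' to 1996-07-01: counting 204 days forward gives 1997-01-21.

1997-01-21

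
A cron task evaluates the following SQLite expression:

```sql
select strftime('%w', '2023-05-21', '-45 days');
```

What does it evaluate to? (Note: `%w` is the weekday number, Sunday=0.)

4

First apply '-45 days': 2023-05-21 → 2023-04-06.
2023-04-06 is a Thursday; with Sunday=0 that is 4.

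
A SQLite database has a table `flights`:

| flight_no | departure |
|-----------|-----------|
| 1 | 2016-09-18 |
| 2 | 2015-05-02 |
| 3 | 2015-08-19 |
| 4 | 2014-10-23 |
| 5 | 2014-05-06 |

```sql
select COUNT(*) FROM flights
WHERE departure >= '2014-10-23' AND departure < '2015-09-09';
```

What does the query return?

3

Rows in [2014-10-23, 2015-09-09): 2015-05-02, 2015-08-19, 2014-10-23 → 3 rows.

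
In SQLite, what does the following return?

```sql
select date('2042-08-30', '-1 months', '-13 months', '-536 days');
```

2040-01-11

Adding -1 month to 2042-08-30 gives 2042-07-30.
Adding -13 months to 2042-07-30 gives 2041-06-30.
Applying '-536 days' to 2041-06-30: counting 536 days back gives 2040-01-11.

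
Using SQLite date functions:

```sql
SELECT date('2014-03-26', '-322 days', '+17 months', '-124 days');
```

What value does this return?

2014-06-06

Applying '-322 days' to 2014-03-26: counting 322 days back gives 2013-05-08.
Adding +17 months to 2013-05-08 gives 2014-10-08.
Applying '-124 days' to 2014-10-08: counting 124 days back gives 2014-06-06.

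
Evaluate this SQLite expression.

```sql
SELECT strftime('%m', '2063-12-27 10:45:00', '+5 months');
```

First apply '+5 months': 2063-12-27 10:45:00 → 2064-05-27 10:45:00.
`%m` extracts the 2-digit month (01-12): 05.

05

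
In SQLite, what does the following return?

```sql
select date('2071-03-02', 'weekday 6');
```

2071-03-07

`weekday 6` advances to the next Saturday; 2071-03-02 is a Monday, so it moves forward to 2071-03-07.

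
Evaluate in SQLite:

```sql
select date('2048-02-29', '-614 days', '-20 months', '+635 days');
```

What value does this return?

Applying '-614 days' to 2048-02-29: counting 614 days back gives 2046-06-25.
Adding -20 months to 2046-06-25 gives 2044-10-25.
Applying '+635 days' to 2044-10-25: counting 635 days forward gives 2046-07-22.

2046-07-22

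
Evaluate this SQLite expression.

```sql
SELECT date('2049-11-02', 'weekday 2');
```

2049-11-02

`weekday 2` advances to the next Tuesday; 2049-11-02 is already a Tuesday, so it stays at 2049-11-02.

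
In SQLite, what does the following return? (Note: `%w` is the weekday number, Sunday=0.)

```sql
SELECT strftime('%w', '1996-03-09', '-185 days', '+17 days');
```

6

First apply '-185 days', '+17 days': 1996-03-09 → 1995-09-23.
1995-09-23 is a Saturday; with Sunday=0 that is 6.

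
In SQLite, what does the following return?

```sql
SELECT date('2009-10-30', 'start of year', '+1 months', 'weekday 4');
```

`start of year` rewinds 2009-10-30 to 2009-01-01.
Adding +1 month to 2009-01-01 gives 2009-02-01.
`weekday 4` advances to the next Thursday; 2009-02-01 is a Sunday, so it moves forward to 2009-02-05.

2009-02-05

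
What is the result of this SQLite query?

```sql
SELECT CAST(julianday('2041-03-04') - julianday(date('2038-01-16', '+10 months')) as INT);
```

839

Adding +10 months to 2038-01-16 gives 2038-11-16.
14 days remain in November 2038 after the 16th (30 − 16).
Full months from December 2038 through February 2041 contribute their day counts.
Then 4 days into March 2041.
Total: 14 + 31 + 31 + 28 + 31 + 30 + 31 + 30 + 31 + 31 + 30 + 31 + 30 + 31 + 31 + 29 + 31 + 30 + 31 + 30 + 31 + 31 + 30 + 31 + 30 + 31 + 31 + 28 + 4 = 839.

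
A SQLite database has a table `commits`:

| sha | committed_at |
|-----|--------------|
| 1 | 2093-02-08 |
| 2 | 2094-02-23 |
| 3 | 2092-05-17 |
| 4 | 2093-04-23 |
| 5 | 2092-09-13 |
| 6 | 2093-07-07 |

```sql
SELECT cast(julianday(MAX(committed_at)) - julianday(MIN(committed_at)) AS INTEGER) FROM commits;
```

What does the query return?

MIN = 2092-05-17, MAX = 2094-02-23.
14 days remain in May 2092 after the 17th (31 − 17).
Full months from June 2092 through January 2094 contribute their day counts.
Then 23 days into February 2094.
Total: 14 + 30 + 31 + 31 + 30 + 31 + 30 + 31 + 31 + 28 + 31 + 30 + 31 + 30 + 31 + 31 + 30 + 31 + 30 + 31 + 31 + 23 = 647.

647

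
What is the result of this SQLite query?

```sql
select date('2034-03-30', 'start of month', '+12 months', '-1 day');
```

2035-02-28

`start of month` rewinds 2034-03-30 to 2034-03-01.
Adding +12 months to 2034-03-01 gives 2035-03-01.
Going back 1 day from 2035-03-01 reaches 2035-02-28 (last day of February, 28 days).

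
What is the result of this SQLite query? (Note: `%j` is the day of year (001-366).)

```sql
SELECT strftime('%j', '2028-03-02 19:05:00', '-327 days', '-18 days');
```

082

First apply '-327 days', '-18 days': 2028-03-02 19:05:00 → 2027-03-23 19:05:00.
Day-of-year for 2027-03-23: days since 2027-01-01 inclusive = 82, zero-padded to 082.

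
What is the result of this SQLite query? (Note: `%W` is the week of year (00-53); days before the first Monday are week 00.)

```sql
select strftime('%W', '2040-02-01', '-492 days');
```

39

First apply '-492 days': 2040-02-01 → 2038-09-27.
2038-09-27 is a Monday. SQLite's %W counts Mondays since the year started; the result is 39.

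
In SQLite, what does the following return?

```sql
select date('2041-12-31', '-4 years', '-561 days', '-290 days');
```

2035-09-02

Adding -4 years to 2041-12-31 gives 2037-12-31.
Applying '-561 days' to 2037-12-31: counting 561 days back gives 2036-06-18.
Applying '-290 days' to 2036-06-18: counting 290 days back gives 2035-09-02.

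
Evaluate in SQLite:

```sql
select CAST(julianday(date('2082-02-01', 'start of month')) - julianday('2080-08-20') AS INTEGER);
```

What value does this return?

530

`start of month` rewinds 2082-02-01 to 2082-02-01.
11 days remain in August 2080 after the 20th (31 − 20).
Full months from September 2080 through January 2082 contribute their day counts.
Then 1 day into February 2082.
Total: 11 + 30 + 31 + 30 + 31 + 31 + 28 + 31 + 30 + 31 + 30 + 31 + 31 + 30 + 31 + 30 + 31 + 31 + 1 = 530.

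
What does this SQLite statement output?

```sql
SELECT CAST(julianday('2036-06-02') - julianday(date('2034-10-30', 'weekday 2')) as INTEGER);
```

580

`weekday 2` advances to the next Tuesday; 2034-10-30 is a Monday, so it moves forward to 2034-10-31.
0 days remain in October 2034 after the 31st (31 − 31).
Full months from November 2034 through May 2036 contribute their day counts.
Then 2 days into June 2036.
Total: 0 + 30 + 31 + 31 + 28 + 31 + 30 + 31 + 30 + 31 + 31 + 30 + 31 + 30 + 31 + 31 + 29 + 31 + 30 + 31 + 2 = 580.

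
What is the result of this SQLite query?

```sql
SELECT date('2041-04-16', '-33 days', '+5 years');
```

Going back 16 days from 2041-04-16 reaches 2041-03-31 (last day of March, 31 days).
Going back 17 days within March lands on 2041-03-14.
Adding +5 years to 2041-03-14 gives 2046-03-14.

2046-03-14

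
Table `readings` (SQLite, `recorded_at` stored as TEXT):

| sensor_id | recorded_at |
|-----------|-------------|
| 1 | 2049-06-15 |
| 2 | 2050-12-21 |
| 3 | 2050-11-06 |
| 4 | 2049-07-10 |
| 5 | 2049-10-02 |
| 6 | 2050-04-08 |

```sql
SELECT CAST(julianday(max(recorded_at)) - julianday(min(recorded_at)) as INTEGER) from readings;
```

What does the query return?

MIN = 2049-06-15, MAX = 2050-12-21.
15 days remain in June 2049 after the 15th (30 − 15).
Full months from July 2049 through November 2050 contribute their day counts.
Then 21 days into December 2050.
Total: 15 + 31 + 31 + 30 + 31 + 30 + 31 + 31 + 28 + 31 + 30 + 31 + 30 + 31 + 31 + 30 + 31 + 30 + 21 = 554.

554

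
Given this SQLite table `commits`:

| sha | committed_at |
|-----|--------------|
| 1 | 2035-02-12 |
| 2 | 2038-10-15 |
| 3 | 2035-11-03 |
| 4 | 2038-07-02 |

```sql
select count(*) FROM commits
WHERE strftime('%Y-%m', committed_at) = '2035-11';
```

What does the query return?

1

Rows with year-month 2035-11: 2035-11-03 → 1.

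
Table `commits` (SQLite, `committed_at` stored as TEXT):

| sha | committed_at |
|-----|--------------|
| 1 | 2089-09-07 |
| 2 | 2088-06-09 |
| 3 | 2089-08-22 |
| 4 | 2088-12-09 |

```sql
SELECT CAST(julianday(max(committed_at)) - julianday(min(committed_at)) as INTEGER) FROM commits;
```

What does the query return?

455

MIN = 2088-06-09, MAX = 2089-09-07.
21 days remain in June 2088 after the 9th (30 − 9).
Full months from July 2088 through August 2089 contribute their day counts.
Then 7 days into September 2089.
Total: 21 + 31 + 31 + 30 + 31 + 30 + 31 + 31 + 28 + 31 + 30 + 31 + 30 + 31 + 31 + 7 = 455.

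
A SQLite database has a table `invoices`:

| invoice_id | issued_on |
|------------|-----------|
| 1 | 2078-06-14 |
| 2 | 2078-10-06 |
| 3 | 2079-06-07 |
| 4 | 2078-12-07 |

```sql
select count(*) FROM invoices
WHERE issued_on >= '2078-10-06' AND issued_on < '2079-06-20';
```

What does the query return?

Rows in [2078-10-06, 2079-06-20): 2078-10-06, 2079-06-07, 2078-12-07 → 3 rows.

3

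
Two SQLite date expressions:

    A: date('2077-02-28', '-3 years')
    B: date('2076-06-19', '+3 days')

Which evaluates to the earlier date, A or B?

A = 2074-02-28.
B = 2076-06-22.
A is earlier.

A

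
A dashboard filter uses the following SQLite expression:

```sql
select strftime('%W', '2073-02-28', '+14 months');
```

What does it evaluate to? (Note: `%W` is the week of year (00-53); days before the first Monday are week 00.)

First apply '+14 months': 2073-02-28 → 2074-04-28.
2074-04-28 is a Saturday. SQLite's %W counts Mondays since the year started; the result is 17.

17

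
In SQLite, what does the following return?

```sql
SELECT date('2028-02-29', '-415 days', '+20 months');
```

Applying '-415 days' to 2028-02-29: counting 415 days back gives 2027-01-10.
Adding +20 months to 2027-01-10 gives 2028-09-10.

2028-09-10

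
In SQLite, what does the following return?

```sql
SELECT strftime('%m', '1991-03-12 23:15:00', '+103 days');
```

06

First apply '+103 days': 1991-03-12 23:15:00 → 1991-06-23 23:15:00.
`%m` extracts the 2-digit month (01-12): 06.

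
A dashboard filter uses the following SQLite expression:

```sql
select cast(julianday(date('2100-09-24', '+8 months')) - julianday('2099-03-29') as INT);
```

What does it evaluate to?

Adding +8 months to 2100-09-24 gives 2101-05-24.
2 days remain in March 2099 after the 29th (31 − 29).
Full months from April 2099 through April 2101 contribute their day counts.
Then 24 days into May 2101.
Total: 2 + 30 + 31 + 30 + 31 + 31 + 30 + 31 + 30 + 31 + 31 + 28 + 31 + 30 + 31 + 30 + 31 + 31 + 30 + 31 + 30 + 31 + 31 + 28 + 31 + 30 + 24 = 786.

786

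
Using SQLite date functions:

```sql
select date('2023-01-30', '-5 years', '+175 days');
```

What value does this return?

2018-07-24

Adding -5 years to 2023-01-30 gives 2018-01-30.
Applying '+175 days' to 2018-01-30: counting 175 days forward gives 2018-07-24.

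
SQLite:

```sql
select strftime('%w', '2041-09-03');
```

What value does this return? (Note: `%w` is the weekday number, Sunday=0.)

2

2041-09-03 is a Tuesday; with Sunday=0 that is 2.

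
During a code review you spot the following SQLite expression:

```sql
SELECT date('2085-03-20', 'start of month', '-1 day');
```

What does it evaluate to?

2085-02-28

`start of month` rewinds 2085-03-20 to 2085-03-01.
Going back 1 day from 2085-03-01 reaches 2085-02-28 (last day of February, 28 days).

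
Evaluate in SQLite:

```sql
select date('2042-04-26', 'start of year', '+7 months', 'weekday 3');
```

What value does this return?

2042-08-06

`start of year` rewinds 2042-04-26 to 2042-01-01.
Adding +7 months to 2042-01-01 gives 2042-08-01.
`weekday 3` advances to the next Wednesday; 2042-08-01 is a Friday, so it moves forward to 2042-08-06.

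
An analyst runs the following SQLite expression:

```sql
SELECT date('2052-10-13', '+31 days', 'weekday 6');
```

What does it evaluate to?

October 2052 has 31 days; 18 remain after the 13th, so 19 days reach 2052-11-01.
Advancing 12 more days within November lands on 2052-11-13.
`weekday 6` advances to the next Saturday; 2052-11-13 is a Wednesday, so it moves forward to 2052-11-16.

2052-11-16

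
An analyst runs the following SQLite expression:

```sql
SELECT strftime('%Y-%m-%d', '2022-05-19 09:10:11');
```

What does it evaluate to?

2022-05-19

`%Y-%m-%d` extracts the ISO date: 2022-05-19.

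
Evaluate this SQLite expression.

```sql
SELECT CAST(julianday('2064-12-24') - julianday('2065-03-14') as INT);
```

7 days remain in December 2064 after the 24th (31 − 24).
January 2065: 31 days.
February 2065: 28 days.
Then 14 days into March 2065.
Total: 7 + 31 + 28 + 14 = 80.
The subtraction is earlier − later, so the result is −80 → -80.

-80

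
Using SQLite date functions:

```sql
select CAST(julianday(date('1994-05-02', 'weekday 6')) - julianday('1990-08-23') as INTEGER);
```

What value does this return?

1353

`weekday 6` advances to the next Saturday; 1994-05-02 is a Monday, so it moves forward to 1994-05-07.
8 days remain in August 1990 after the 23rd (31 − 23).
Full months from September 1990 through April 1994 contribute their day counts.
Then 7 days into May 1994.
Total: 8 + 30 + 31 + 30 + 31 + 31 + 28 + 31 + 30 + 31 + 30 + 31 + 31 + 30 + 31 + 30 + 31 + 31 + 29 + 31 + 30 + 31 + 30 + 31 + 31 + 30 + 31 + 30 + 31 + 31 + 28 + 31 + 30 + 31 + 30 + 31 + 31 + 30 + 31 + 30 + 31 + 31 + 28 + 31 + 30 + 7 = 1353.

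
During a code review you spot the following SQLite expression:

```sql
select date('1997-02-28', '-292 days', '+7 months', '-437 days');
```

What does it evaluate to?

1995-10-02

Applying '-292 days' to 1997-02-28: counting 292 days back gives 1996-05-12.
Adding +7 months to 1996-05-12 gives 1996-12-12.
Applying '-437 days' to 1996-12-12: counting 437 days back gives 1995-10-02.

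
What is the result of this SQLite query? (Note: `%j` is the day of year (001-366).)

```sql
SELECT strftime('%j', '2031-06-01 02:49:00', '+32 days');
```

184

First apply '+32 days': 2031-06-01 02:49:00 → 2031-07-03 02:49:00.
Day-of-year for 2031-07-03: days since 2031-01-01 inclusive = 184, zero-padded to 184.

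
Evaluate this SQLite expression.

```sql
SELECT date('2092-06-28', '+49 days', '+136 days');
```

Applying '+49 days' to 2092-06-28: counting 49 days forward gives 2092-08-16.
Applying '+136 days' to 2092-08-16: counting 136 days forward gives 2092-12-30.

2092-12-30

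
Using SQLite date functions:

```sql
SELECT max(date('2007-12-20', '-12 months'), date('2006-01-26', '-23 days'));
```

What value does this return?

2006-12-20

date('2007-12-20', '-12 months') → 2006-12-20.
date('2006-01-26', '-23 days') → 2006-01-03.
Later of the two is 2006-12-20.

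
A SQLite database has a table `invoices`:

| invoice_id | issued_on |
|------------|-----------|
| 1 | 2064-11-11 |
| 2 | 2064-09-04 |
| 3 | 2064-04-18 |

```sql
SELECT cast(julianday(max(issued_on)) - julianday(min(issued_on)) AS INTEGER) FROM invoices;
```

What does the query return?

MIN = 2064-04-18, MAX = 2064-11-11.
12 days remain in April 2064 after the 18th (30 − 18).
Full months from May 2064 through October 2064 contribute their day counts.
Then 11 days into November 2064.
Total: 12 + 31 + 30 + 31 + 31 + 30 + 31 + 11 = 207.

207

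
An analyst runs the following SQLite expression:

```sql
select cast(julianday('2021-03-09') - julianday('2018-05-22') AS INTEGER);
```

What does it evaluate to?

1022

9 days remain in May 2018 after the 22nd (31 − 22).
Full months from June 2018 through February 2021 contribute their day counts.
Then 9 days into March 2021.
Total: 9 + 30 + 31 + 31 + 30 + 31 + 30 + 31 + 31 + 28 + 31 + 30 + 31 + 30 + 31 + 31 + 30 + 31 + 30 + 31 + 31 + 29 + 31 + 30 + 31 + 30 + 31 + 31 + 30 + 31 + 30 + 31 + 31 + 28 + 9 = 1022.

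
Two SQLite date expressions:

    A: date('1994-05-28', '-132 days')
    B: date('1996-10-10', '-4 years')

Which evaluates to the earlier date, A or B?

B

A = 1994-01-16.
B = 1992-10-10.
B is earlier.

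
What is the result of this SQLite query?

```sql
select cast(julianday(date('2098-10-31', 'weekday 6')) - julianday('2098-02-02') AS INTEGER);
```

272

`weekday 6` advances to the next Saturday; 2098-10-31 is a Friday, so it moves forward to 2098-11-01.
26 days remain in February 2098 after the 2nd (28 − 2).
Full months from March 2098 through October 2098 contribute their day counts.
Then 1 day into November 2098.
Total: 26 + 31 + 30 + 31 + 30 + 31 + 31 + 30 + 31 + 1 = 272.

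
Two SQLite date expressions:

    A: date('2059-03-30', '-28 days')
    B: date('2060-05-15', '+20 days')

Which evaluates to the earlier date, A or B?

A = 2059-03-02.
B = 2060-06-04.
A is earlier.

A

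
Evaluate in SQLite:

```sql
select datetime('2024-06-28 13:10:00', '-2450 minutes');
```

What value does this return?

2450 minutes = 40h 50m; -2450 minutes from 2024-06-28 13:10:00 is 2024-06-26 20:20:00 (crosses midnight).

2024-06-26 20:20:00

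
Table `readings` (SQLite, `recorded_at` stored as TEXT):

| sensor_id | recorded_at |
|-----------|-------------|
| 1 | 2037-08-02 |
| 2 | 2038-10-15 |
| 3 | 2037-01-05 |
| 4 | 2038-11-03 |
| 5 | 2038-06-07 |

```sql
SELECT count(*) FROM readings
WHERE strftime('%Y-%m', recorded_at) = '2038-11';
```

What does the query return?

1

Rows with year-month 2038-11: 2038-11-03 → 1.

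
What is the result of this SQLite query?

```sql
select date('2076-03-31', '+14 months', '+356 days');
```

2078-05-22

Adding +14 months to 2076-03-31 gives 2077-05-31.
Applying '+356 days' to 2077-05-31: counting 356 days forward gives 2078-05-22.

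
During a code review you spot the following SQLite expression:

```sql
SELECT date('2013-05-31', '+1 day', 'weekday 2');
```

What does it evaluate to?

2013-06-04

May 2013 has 31 days; 0 remain after the 31st, so 1 days reach 2013-06-01.
`weekday 2` advances to the next Tuesday; 2013-06-01 is a Saturday, so it moves forward to 2013-06-04.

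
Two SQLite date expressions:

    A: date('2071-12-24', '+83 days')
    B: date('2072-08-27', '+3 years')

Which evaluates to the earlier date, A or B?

A = 2072-03-16.
B = 2075-08-27.
A is earlier.

A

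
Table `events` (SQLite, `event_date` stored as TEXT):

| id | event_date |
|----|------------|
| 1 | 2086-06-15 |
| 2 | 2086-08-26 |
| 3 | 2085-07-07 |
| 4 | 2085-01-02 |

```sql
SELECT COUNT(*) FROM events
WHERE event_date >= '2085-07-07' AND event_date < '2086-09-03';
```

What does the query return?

3

Rows in [2085-07-07, 2086-09-03): 2086-06-15, 2086-08-26, 2085-07-07 → 3 rows.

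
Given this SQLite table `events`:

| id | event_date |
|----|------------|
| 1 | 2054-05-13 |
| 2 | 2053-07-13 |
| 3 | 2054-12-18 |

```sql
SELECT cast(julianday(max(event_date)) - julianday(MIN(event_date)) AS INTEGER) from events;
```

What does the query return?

523

MIN = 2053-07-13, MAX = 2054-12-18.
18 days remain in July 2053 after the 13th (31 − 13).
Full months from August 2053 through November 2054 contribute their day counts.
Then 18 days into December 2054.
Total: 18 + 31 + 30 + 31 + 30 + 31 + 31 + 28 + 31 + 30 + 31 + 30 + 31 + 31 + 30 + 31 + 30 + 18 = 523.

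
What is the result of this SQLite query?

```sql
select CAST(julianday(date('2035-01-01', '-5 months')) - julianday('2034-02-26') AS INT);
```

156

Adding -5 months to 2035-01-01 gives 2034-08-01.
2 days remain in February 2034 after the 26th (28 − 26).
March 2034: 31 days.
April 2034: 30 days.
May 2034: 31 days.
June 2034: 30 days.
July 2034: 31 days.
Then 1 day into August 2034.
Total: 2 + 31 + 30 + 31 + 30 + 31 + 1 = 156.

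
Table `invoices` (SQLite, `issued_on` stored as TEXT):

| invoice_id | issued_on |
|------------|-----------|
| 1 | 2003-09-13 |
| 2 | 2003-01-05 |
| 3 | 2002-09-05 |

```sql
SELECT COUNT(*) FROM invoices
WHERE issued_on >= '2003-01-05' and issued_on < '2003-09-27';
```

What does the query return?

2

Rows in [2003-01-05, 2003-09-27): 2003-09-13, 2003-01-05 → 2 rows.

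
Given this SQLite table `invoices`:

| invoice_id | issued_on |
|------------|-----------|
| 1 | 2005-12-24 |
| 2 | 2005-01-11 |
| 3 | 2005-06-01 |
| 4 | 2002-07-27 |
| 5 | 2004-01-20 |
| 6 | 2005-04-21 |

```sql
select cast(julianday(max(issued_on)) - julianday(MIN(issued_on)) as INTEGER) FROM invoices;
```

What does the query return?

1246

MIN = 2002-07-27, MAX = 2005-12-24.
4 days remain in July 2002 after the 27th (31 − 27).
Full months from August 2002 through November 2005 contribute their day counts.
Then 24 days into December 2005.
Total: 4 + 31 + 30 + 31 + 30 + 31 + 31 + 28 + 31 + 30 + 31 + 30 + 31 + 31 + 30 + 31 + 30 + 31 + 31 + 29 + 31 + 30 + 31 + 30 + 31 + 31 + 30 + 31 + 30 + 31 + 31 + 28 + 31 + 30 + 31 + 30 + 31 + 31 + 30 + 31 + 30 + 24 = 1246.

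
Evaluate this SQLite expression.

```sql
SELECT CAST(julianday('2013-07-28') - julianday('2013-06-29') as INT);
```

1 day remains in June 2013 after the 29th (30 − 29).
Then 28 days into July 2013.
Total: 1 + 28 = 29.

29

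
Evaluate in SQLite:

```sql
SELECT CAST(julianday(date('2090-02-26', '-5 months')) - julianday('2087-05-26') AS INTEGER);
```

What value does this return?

Adding -5 months to 2090-02-26 gives 2089-09-26.
5 days remain in May 2087 after the 26th (31 − 26).
Full months from June 2087 through August 2089 contribute their day counts.
Then 26 days into September 2089.
Total: 5 + 30 + 31 + 31 + 30 + 31 + 30 + 31 + 31 + 29 + 31 + 30 + 31 + 30 + 31 + 31 + 30 + 31 + 30 + 31 + 31 + 28 + 31 + 30 + 31 + 30 + 31 + 31 + 26 = 854.

854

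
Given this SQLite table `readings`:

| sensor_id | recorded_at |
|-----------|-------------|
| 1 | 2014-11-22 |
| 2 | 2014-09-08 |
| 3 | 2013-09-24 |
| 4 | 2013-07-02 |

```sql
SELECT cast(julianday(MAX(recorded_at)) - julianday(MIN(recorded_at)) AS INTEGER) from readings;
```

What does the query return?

MIN = 2013-07-02, MAX = 2014-11-22.
29 days remain in July 2013 after the 2nd (31 − 2).
Full months from August 2013 through October 2014 contribute their day counts.
Then 22 days into November 2014.
Total: 29 + 31 + 30 + 31 + 30 + 31 + 31 + 28 + 31 + 30 + 31 + 30 + 31 + 31 + 30 + 31 + 22 = 508.

508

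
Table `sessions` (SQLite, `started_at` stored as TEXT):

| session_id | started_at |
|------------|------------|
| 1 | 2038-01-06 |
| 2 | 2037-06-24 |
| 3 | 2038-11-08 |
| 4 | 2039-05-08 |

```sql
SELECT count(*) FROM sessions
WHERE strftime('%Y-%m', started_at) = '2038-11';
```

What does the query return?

1

Rows with year-month 2038-11: 2038-11-08 → 1.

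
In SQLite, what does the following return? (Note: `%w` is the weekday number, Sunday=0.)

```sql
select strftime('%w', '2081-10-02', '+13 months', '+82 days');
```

First apply '+13 months', '+82 days': 2081-10-02 → 2083-01-23.
2083-01-23 is a Saturday; with Sunday=0 that is 6.

6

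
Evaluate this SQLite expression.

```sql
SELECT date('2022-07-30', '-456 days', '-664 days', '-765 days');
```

2017-06-01

Applying '-456 days' to 2022-07-30: counting 456 days back gives 2021-04-30.
Applying '-664 days' to 2021-04-30: counting 664 days back gives 2019-07-06.
Applying '-765 days' to 2019-07-06: counting 765 days back gives 2017-06-01.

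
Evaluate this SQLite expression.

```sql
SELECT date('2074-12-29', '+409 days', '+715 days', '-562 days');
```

Applying '+409 days' to 2074-12-29: counting 409 days forward gives 2076-02-11.
Applying '+715 days' to 2076-02-11: counting 715 days forward gives 2078-01-26.
Applying '-562 days' to 2078-01-26: counting 562 days back gives 2076-07-13.

2076-07-13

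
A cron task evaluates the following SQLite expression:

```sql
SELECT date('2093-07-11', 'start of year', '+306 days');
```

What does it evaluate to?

2093-11-03

`start of year` rewinds 2093-07-11 to 2093-01-01.
Applying '+306 days' to 2093-01-01: counting 306 days forward gives 2093-11-03.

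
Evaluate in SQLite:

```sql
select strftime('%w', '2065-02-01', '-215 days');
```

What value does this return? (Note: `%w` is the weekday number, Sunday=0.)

2

First apply '-215 days': 2065-02-01 → 2064-07-01.
2064-07-01 is a Tuesday; with Sunday=0 that is 2.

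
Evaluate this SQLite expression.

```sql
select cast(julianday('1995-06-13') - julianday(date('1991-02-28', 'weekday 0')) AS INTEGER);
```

`weekday 0` advances to the next Sunday; 1991-02-28 is a Thursday, so it moves forward to 1991-03-03.
28 days remain in March 1991 after the 3rd (31 − 3).
Full months from April 1991 through May 1995 contribute their day counts.
Then 13 days into June 1995.
Total: 28 + 30 + 31 + 30 + 31 + 31 + 30 + 31 + 30 + 31 + 31 + 29 + 31 + 30 + 31 + 30 + 31 + 31 + 30 + 31 + 30 + 31 + 31 + 28 + 31 + 30 + 31 + 30 + 31 + 31 + 30 + 31 + 30 + 31 + 31 + 28 + 31 + 30 + 31 + 30 + 31 + 31 + 30 + 31 + 30 + 31 + 31 + 28 + 31 + 30 + 31 + 13 = 1563.

1563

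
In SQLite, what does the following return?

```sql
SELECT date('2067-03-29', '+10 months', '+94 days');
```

2068-05-02

Adding +10 months to 2067-03-29 gives 2068-01-29.
Applying '+94 days' to 2068-01-29: counting 94 days forward gives 2068-05-02.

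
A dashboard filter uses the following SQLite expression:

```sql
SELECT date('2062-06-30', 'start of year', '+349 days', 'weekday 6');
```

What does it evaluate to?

2062-12-16

`start of year` rewinds 2062-06-30 to 2062-01-01.
Applying '+349 days' to 2062-01-01: counting 349 days forward gives 2062-12-16.
`weekday 6` advances to the next Saturday; 2062-12-16 is already a Saturday, so it stays at 2062-12-16.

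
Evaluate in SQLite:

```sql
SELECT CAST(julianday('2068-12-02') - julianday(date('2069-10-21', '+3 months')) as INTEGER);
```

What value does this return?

-415

Adding +3 months to 2069-10-21 gives 2070-01-21.
29 days remain in December 2068 after the 2nd (31 − 2).
Full months from January 2069 through December 2069 contribute their day counts.
Then 21 days into January 2070.
Total: 29 + 31 + 28 + 31 + 30 + 31 + 30 + 31 + 31 + 30 + 31 + 30 + 31 + 21 = 415.
The subtraction is earlier − later, so the result is −415 → -415.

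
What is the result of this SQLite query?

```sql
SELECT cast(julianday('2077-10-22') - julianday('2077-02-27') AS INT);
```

237

1 day remains in February 2077 after the 27th (28 − 27).
Full months from March 2077 through September 2077 contribute their day counts.
Then 22 days into October 2077.
Total: 1 + 31 + 30 + 31 + 30 + 31 + 31 + 30 + 22 = 237.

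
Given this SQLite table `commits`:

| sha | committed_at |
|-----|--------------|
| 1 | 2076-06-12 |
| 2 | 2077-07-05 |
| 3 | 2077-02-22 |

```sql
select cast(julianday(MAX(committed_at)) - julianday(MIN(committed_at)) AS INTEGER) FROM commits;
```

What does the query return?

388

MIN = 2076-06-12, MAX = 2077-07-05.
18 days remain in June 2076 after the 12th (30 − 12).
Full months from July 2076 through June 2077 contribute their day counts.
Then 5 days into July 2077.
Total: 18 + 31 + 31 + 30 + 31 + 30 + 31 + 31 + 28 + 31 + 30 + 31 + 30 + 5 = 388.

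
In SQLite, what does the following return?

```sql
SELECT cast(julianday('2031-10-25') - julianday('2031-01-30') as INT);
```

1 day remains in January 2031 after the 30th (31 − 30).
Full months from February 2031 through September 2031 contribute their day counts.
Then 25 days into October 2031.
Total: 1 + 28 + 31 + 30 + 31 + 30 + 31 + 31 + 30 + 25 = 268.

268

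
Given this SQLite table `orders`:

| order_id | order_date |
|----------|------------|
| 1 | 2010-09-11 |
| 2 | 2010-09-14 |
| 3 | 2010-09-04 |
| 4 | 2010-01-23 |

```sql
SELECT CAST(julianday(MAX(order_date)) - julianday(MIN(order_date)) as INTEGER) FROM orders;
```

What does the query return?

MIN = 2010-01-23, MAX = 2010-09-14.
8 days remain in January 2010 after the 23rd (31 − 23).
Full months from February 2010 through August 2010 contribute their day counts.
Then 14 days into September 2010.
Total: 8 + 28 + 31 + 30 + 31 + 30 + 31 + 31 + 14 = 234.

234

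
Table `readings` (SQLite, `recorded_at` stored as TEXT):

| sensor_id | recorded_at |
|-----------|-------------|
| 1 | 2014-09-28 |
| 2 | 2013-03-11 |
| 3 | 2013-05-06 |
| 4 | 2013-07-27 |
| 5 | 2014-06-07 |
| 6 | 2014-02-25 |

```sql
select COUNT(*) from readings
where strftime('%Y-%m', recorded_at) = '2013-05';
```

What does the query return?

1

Rows with year-month 2013-05: 2013-05-06 → 1.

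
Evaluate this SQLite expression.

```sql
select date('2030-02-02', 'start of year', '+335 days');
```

`start of year` rewinds 2030-02-02 to 2030-01-01.
Applying '+335 days' to 2030-01-01: counting 335 days forward gives 2030-12-02.

2030-12-02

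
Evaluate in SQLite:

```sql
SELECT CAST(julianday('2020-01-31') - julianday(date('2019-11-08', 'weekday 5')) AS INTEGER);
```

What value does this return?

84

`weekday 5` advances to the next Friday; 2019-11-08 is already a Friday, so it stays at 2019-11-08.
22 days remain in November 2019 after the 8th (30 − 8).
December 2019: 31 days.
Then 31 days into January 2020.
Total: 22 + 31 + 31 = 84.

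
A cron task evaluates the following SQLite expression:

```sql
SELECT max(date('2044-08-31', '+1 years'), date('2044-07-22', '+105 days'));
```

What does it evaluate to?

2045-08-31

date('2044-08-31', '+1 years') → 2045-08-31.
date('2044-07-22', '+105 days') → 2044-11-04.
Later of the two is 2045-08-31.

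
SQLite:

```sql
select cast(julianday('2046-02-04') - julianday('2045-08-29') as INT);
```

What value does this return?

2 days remain in August 2045 after the 29th (31 − 29).
September 2045: 30 days.
October 2045: 31 days.
November 2045: 30 days.
December 2045: 31 days.
January 2046: 31 days.
Then 4 days into February 2046.
Total: 2 + 30 + 31 + 30 + 31 + 31 + 4 = 159.

159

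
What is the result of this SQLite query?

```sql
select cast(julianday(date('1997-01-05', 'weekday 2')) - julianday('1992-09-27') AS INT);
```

`weekday 2` advances to the next Tuesday; 1997-01-05 is a Sunday, so it moves forward to 1997-01-07.
3 days remain in September 1992 after the 27th (30 − 27).
Full months from October 1992 through December 1996 contribute their day counts.
Then 7 days into January 1997.
Total: 3 + 31 + 30 + 31 + 31 + 28 + 31 + 30 + 31 + 30 + 31 + 31 + 30 + 31 + 30 + 31 + 31 + 28 + 31 + 30 + 31 + 30 + 31 + 31 + 30 + 31 + 30 + 31 + 31 + 28 + 31 + 30 + 31 + 30 + 31 + 31 + 30 + 31 + 30 + 31 + 31 + 29 + 31 + 30 + 31 + 30 + 31 + 31 + 30 + 31 + 30 + 31 + 7 = 1563.

1563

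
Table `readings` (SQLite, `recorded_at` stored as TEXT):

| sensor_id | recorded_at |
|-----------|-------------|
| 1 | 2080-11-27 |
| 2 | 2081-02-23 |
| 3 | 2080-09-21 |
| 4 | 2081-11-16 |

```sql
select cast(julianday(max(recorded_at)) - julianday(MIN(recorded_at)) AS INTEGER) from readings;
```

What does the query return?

MIN = 2080-09-21, MAX = 2081-11-16.
9 days remain in September 2080 after the 21st (30 − 21).
Full months from October 2080 through October 2081 contribute their day counts.
Then 16 days into November 2081.
Total: 9 + 31 + 30 + 31 + 31 + 28 + 31 + 30 + 31 + 30 + 31 + 31 + 30 + 31 + 16 = 421.

421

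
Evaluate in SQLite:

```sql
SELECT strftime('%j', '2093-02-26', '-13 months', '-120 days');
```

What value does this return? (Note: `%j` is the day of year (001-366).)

271

First apply '-13 months', '-120 days': 2093-02-26 → 2091-09-28.
Day-of-year for 2091-09-28: days since 2091-01-01 inclusive = 271, zero-padded to 271.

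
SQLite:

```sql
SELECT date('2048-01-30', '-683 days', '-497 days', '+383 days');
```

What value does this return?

2045-11-24

Applying '-683 days' to 2048-01-30: counting 683 days back gives 2046-03-18.
Applying '-497 days' to 2046-03-18: counting 497 days back gives 2044-11-06.
Applying '+383 days' to 2044-11-06: counting 383 days forward gives 2045-11-24.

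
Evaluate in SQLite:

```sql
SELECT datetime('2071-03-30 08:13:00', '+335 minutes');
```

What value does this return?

2071-03-30 13:48:00

335 minutes = 5h 35m; +335 minutes from 2071-03-30 08:13:00 is 2071-03-30 13:48:00.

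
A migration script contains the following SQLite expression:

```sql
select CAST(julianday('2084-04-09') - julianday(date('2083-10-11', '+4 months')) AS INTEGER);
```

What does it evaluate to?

58

Adding +4 months to 2083-10-11 gives 2084-02-11.
18 days remain in February 2084 after the 11th (29 − 11).
March 2084: 31 days.
Then 9 days into April 2084.
Total: 18 + 31 + 9 = 58.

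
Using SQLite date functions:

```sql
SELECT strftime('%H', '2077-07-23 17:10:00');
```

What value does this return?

17

`%H` extracts the 2-digit hour (00-23): 17.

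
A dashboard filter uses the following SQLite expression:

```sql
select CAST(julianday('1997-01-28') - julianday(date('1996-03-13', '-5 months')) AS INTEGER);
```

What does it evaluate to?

Adding -5 months to 1996-03-13 gives 1995-10-13.
18 days remain in October 1995 after the 13th (31 − 13).
Full months from November 1995 through December 1996 contribute their day counts.
Then 28 days into January 1997.
Total: 18 + 30 + 31 + 31 + 29 + 31 + 30 + 31 + 30 + 31 + 31 + 30 + 31 + 30 + 31 + 28 = 473.

473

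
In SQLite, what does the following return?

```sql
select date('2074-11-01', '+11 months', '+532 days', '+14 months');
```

2078-05-16

Adding +11 months to 2074-11-01 gives 2075-10-01.
Applying '+532 days' to 2075-10-01: counting 532 days forward gives 2077-03-16.
Adding +14 months to 2077-03-16 gives 2078-05-16.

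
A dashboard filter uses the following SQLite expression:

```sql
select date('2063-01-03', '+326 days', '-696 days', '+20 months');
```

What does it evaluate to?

Applying '+326 days' to 2063-01-03: counting 326 days forward gives 2063-11-25.
Applying '-696 days' to 2063-11-25: counting 696 days back gives 2061-12-29.
Adding +20 months to 2061-12-29 gives 2063-08-29.

2063-08-29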